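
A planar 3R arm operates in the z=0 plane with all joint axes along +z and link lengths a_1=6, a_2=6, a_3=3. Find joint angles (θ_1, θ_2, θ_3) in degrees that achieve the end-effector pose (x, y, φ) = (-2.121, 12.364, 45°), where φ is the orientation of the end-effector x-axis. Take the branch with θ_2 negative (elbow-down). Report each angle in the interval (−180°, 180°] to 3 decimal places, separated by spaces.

wrist centre = target − a_3·(cos φ, sin φ) = (-4.2423, 10.2427)
cos θ_2 = (122.9098−6²−6²)/(2·6·6) = 0.7071; θ_2 = -45.0022° (elbow-down)
β = atan2(10.2427,-4.2423) = 112.4984°; ψ = atan2(-4.2428,10.2425) = -22.5011°
θ_1 = β − ψ = 134.9995°
θ_3 = φ − θ_1 − θ_2 = -44.9973° (wrapped to (-180°,180°])

134.999 -45.002 -44.997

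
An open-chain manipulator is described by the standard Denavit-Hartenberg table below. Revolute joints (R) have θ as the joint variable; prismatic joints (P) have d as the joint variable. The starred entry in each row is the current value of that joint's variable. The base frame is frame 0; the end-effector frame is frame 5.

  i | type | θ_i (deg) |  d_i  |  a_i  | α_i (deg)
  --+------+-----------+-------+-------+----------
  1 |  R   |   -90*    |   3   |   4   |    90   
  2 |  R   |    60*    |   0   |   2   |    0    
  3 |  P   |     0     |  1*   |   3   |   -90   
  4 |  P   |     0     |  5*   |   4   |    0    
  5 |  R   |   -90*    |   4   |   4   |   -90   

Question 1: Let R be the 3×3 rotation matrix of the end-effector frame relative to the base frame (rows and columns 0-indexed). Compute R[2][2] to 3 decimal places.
End-effector z-axis (col 2 of R) = (0.0000,-0.5000,0.8660)
R[2][2] = 0.8660

0.866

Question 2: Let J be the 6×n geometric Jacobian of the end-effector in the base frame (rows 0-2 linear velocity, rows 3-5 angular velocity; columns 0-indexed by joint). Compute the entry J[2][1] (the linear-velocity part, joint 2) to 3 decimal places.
-3.294

axis z_1 = (-1.0000,-0.0000,0.0000); lever o_n−o_1 = (-5.0000,3.2942,12.2942)
cross product → J_v[:, 1] = (-0.0000,12.2942,-3.2942)
J_ω[:, 1] = z_1
entry J[2][1] = -3.2942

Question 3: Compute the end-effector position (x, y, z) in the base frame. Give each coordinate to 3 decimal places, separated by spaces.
-5.000 -0.706 15.294

after link 1: o_1 = (0.0000, -4.0000, 3.0000)
after link 2: o_2 = (0.0000, -5.0000, 4.7321)
after link 3: o_3 = (-1.0000, -6.5000, 7.3301)
after link 4: o_4 = (-1.0000, -4.1699, 13.2942)
after link 5: o_5 = (-5.0000, -0.7058, 15.2942)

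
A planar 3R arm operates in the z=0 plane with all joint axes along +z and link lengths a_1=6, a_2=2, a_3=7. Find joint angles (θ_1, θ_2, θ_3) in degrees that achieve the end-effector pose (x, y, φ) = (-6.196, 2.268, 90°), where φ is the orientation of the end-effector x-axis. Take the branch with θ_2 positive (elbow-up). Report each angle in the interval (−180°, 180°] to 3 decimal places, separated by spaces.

wrist centre = target − a_3·(cos φ, sin φ) = (-6.1960, -4.7320)
cos θ_2 = (60.7822−6²−2²)/(2·6·2) = 0.8659; θ_2 = 30.0113° (elbow-up)
β = atan2(-4.7320,-6.1960) = -142.6304°; ψ = atan2(1.0003,7.7319) = 7.3719°
θ_1 = β − ψ = -150.0023°
θ_3 = φ − θ_1 − θ_2 = -150.0090° (wrapped to (-180°,180°])

-150.002 30.011 -150.009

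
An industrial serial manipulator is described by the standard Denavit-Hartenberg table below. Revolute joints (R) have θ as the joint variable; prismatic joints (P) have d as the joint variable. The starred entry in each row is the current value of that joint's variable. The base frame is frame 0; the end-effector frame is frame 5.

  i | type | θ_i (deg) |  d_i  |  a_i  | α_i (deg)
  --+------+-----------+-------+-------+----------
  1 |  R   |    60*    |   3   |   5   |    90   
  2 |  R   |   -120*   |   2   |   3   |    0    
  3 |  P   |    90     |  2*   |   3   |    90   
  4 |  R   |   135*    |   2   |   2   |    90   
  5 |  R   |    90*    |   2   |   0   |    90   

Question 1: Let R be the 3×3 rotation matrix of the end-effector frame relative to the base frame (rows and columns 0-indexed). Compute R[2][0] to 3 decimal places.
End-effector x-axis (col 0 of R) = (-0.2500,-0.4330,-0.8660)
R[2][0] = -0.8660

-0.866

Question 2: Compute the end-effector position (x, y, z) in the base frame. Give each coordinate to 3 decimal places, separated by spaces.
8.463 1.001 -2.830

after link 1: o_1 = (2.5000, 4.3301, 3.0000)
after link 2: o_2 = (3.4821, 2.0311, 0.4019)
after link 3: o_3 = (6.5131, 3.2811, -1.0981)
after link 4: o_4 = (6.6255, 0.6473, -2.1230)
after link 5: o_5 = (8.4626, 1.0008, -2.8301)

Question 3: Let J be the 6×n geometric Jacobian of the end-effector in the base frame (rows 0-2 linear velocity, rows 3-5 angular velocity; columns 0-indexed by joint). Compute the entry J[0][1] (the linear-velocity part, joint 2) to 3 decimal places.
axis z_1 = (0.8660,-0.5000,0.0000); lever o_n−o_1 = (5.9626,-3.3293,-5.8301)
cross product → J_v[:, 1] = (2.9151,5.0490,0.0981)
J_ω[:, 1] = z_1
entry J[0][1] = 2.9151

2.915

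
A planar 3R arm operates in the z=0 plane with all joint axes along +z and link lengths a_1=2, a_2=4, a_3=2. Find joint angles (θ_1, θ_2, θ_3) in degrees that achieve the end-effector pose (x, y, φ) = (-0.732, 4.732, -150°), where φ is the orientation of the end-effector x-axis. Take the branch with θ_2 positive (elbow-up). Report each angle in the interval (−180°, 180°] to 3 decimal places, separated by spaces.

59.997 30.003 119.999

wrist centre = target − a_3·(cos φ, sin φ) = (1.0001, 5.7320)
cos θ_2 = (33.8559−2²−4²)/(2·2·4) = 0.8660; θ_2 = 30.0034° (elbow-up)
β = atan2(5.7320,1.0001) = 80.1033°; ψ = atan2(2.0002,5.4640) = 20.1062°
θ_1 = β − ψ = 59.9971°
θ_3 = φ − θ_1 − θ_2 = 119.9995° (wrapped to (-180°,180°])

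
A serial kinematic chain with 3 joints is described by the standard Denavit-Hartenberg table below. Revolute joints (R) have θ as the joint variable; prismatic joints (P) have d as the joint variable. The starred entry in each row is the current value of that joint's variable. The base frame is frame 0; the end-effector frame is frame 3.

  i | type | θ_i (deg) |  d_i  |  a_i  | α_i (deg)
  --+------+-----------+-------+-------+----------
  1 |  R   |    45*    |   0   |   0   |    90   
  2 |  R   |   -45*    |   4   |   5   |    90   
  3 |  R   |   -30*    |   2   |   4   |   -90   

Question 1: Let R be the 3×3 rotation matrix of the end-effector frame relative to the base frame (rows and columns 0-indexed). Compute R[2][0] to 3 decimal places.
-0.612

End-effector x-axis (col 0 of R) = (0.0795,0.7866,-0.6124)
R[2][0] = -0.6124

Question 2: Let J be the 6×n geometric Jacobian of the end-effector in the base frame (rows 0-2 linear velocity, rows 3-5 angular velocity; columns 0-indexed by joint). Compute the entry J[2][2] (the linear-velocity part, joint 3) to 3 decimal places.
axis z_2 = (-0.5000,-0.5000,-0.7071); lever o_n−o_2 = (-0.6822,2.1463,-3.8637)
cross product → J_v[:, 2] = (3.4495,-1.4495,-1.4142)
J_ω[:, 2] = z_2
entry J[2][2] = -1.4142

-1.414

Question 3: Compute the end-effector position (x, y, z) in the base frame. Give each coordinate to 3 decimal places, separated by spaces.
4.646 1.818 -7.399

after link 1: o_1 = (0.0000, 0.0000, 0.0000)
after link 2: o_2 = (5.3284, -0.3284, -3.5355)
after link 3: o_3 = (4.6463, 1.8178, -7.3992)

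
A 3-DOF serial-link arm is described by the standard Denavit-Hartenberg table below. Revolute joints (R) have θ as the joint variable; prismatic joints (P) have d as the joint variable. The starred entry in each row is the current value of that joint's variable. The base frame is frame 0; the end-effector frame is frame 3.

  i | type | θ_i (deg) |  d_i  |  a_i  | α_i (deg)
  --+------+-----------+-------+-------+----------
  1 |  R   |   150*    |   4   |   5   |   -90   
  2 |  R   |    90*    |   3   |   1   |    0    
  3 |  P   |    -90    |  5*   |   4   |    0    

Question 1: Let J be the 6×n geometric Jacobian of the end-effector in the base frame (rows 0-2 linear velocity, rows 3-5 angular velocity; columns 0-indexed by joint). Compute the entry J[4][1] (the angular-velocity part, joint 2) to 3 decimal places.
-0.866

axis z_1 = (-0.5000,-0.8660,0.0000); lever o_n−o_1 = (-7.4641,-4.9282,-1.0000)
cross product → J_v[:, 1] = (0.8660,-0.5000,-4.0000)
J_ω[:, 1] = z_1
entry J[4][1] = -0.8660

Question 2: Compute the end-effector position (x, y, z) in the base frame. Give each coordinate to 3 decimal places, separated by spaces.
-11.794 -2.428 3.000

after link 1: o_1 = (-4.3301, 2.5000, 4.0000)
after link 2: o_2 = (-5.8301, -0.0981, 3.0000)
after link 3: o_3 = (-11.7942, -2.4282, 3.0000)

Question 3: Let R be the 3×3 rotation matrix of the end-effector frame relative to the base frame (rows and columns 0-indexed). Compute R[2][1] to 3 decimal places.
End-effector y-axis (col 1 of R) = (-0.0000,-0.0000,-1.0000)
R[2][1] = -1.0000

-1.000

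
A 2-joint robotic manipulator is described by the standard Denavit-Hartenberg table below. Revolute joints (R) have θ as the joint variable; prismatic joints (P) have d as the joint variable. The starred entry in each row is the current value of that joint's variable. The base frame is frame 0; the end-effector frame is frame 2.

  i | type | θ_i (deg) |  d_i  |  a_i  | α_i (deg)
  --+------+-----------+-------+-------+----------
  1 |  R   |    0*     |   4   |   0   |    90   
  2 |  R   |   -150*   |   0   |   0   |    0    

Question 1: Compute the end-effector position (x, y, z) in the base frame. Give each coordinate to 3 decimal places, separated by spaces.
after link 1: o_1 = (0.0000, 0.0000, 4.0000)
after link 2: o_2 = (0.0000, 0.0000, 4.0000)

0.000 0.000 4.000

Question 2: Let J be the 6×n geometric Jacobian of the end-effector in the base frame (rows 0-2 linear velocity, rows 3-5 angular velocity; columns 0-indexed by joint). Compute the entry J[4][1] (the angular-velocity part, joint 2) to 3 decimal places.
-1.000

axis z_1 = (0.0000,-1.0000,0.0000); lever o_n−o_1 = (0.0000,0.0000,0.0000)
cross product → J_v[:, 1] = (-0.0000,0.0000,0.0000)
J_ω[:, 1] = z_1
entry J[4][1] = -1.0000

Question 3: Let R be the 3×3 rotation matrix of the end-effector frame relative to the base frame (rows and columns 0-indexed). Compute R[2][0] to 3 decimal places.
-0.500

End-effector x-axis (col 0 of R) = (-0.8660,-0.0000,-0.5000)
R[2][0] = -0.5000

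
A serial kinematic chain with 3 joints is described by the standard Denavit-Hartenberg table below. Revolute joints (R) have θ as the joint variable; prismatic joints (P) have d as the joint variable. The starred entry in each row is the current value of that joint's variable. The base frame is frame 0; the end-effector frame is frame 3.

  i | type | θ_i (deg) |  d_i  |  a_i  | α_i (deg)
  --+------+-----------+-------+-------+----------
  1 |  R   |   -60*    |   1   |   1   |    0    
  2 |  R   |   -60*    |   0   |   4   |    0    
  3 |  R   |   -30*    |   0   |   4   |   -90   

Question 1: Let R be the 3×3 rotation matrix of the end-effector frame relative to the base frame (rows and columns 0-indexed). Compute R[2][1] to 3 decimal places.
-1.000

End-effector y-axis (col 1 of R) = (0.0000,-0.0000,-1.0000)
R[2][1] = -1.0000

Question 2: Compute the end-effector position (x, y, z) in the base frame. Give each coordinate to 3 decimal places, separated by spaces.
after link 1: o_1 = (0.5000, -0.8660, 1.0000)
after link 2: o_2 = (-1.5000, -4.3301, 1.0000)
after link 3: o_3 = (-4.9641, -6.3301, 1.0000)

-4.964 -6.330 1.000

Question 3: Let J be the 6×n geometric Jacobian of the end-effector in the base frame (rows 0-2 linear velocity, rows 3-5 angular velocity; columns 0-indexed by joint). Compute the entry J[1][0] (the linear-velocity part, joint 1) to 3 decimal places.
-4.964

axis z_0 = ẑ; lever o_n−o_0 = (-4.9641,-6.3301,1.0000)
cross product → J_v[:, 0] = (6.3301,-4.9641,0.0000)
J_ω[:, 0] = z_0
entry J[1][0] = -4.9641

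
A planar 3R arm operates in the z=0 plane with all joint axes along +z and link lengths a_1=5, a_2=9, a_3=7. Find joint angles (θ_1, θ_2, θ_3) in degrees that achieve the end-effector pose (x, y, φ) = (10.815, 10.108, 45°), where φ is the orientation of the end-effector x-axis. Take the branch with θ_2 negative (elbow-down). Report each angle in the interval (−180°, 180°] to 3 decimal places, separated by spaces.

wrist centre = target − a_3·(cos φ, sin φ) = (5.8653, 5.1583)
cos θ_2 = (61.0088−5²−9²)/(2·5·9) = -0.4999; θ_2 = -119.9936° (elbow-down)
β = atan2(5.1583,5.8653) = 41.3303°; ψ = atan2(-7.7947,0.5009) = -86.3233°
θ_1 = β − ψ = 127.6537°
θ_3 = φ − θ_1 − θ_2 = 37.3399° (wrapped to (-180°,180°])

127.654 -119.994 37.340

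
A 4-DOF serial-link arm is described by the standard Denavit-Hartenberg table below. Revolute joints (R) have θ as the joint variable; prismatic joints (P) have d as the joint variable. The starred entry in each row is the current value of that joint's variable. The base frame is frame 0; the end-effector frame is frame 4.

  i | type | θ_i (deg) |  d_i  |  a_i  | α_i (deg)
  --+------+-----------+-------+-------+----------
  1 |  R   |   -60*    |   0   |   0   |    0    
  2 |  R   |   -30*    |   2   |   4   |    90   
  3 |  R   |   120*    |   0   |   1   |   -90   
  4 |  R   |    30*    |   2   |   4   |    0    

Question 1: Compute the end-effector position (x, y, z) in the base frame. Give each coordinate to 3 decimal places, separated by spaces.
2.000 -0.036 4.866

after link 1: o_1 = (0.0000, 0.0000, 0.0000)
after link 2: o_2 = (0.0000, -4.0000, 2.0000)
after link 3: o_3 = (0.0000, -3.5000, 2.8660)
after link 4: o_4 = (2.0000, -0.0359, 4.8660)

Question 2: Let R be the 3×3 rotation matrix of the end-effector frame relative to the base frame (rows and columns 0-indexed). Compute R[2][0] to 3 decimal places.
0.750

End-effector x-axis (col 0 of R) = (0.5000,0.4330,0.7500)
R[2][0] = 0.7500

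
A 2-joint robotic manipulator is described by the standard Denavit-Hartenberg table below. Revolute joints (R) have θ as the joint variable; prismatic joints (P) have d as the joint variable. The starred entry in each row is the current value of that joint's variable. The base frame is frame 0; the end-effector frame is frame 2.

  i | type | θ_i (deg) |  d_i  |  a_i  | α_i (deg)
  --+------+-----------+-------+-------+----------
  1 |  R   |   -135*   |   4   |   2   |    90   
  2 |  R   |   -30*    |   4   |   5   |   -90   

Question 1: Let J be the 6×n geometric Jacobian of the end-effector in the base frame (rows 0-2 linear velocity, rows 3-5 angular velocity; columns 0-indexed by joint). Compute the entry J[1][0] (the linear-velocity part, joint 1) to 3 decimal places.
axis z_0 = ẑ; lever o_n−o_0 = (-7.3045,-1.6476,1.5000)
cross product → J_v[:, 0] = (1.6476,-7.3045,0.0000)
J_ω[:, 0] = z_0
entry J[1][0] = -7.3045

-7.305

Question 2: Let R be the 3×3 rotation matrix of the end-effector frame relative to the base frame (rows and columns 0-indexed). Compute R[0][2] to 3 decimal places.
End-effector z-axis (col 2 of R) = (-0.3536,-0.3536,0.8660)
R[0][2] = -0.3536

-0.354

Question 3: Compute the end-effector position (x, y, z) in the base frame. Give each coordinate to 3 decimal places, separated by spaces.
-7.305 -1.648 1.500

after link 1: o_1 = (-1.4142, -1.4142, 4.0000)
after link 2: o_2 = (-7.3045, -1.6476, 1.5000)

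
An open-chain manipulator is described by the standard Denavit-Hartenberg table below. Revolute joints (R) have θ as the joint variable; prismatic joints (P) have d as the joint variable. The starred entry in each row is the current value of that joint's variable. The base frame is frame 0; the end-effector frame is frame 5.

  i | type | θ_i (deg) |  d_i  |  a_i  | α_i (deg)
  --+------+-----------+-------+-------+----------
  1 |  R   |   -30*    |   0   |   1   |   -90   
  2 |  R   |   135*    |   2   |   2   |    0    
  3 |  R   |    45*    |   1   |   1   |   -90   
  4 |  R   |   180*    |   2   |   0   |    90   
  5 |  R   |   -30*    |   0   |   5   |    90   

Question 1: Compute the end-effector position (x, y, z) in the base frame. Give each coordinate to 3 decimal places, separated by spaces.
4.025 1.140 -1.914

after link 1: o_1 = (0.8660, -0.5000, 0.0000)
after link 2: o_2 = (0.6413, 1.9392, -1.4142)
after link 3: o_3 = (0.2753, 3.3052, -1.4142)
after link 4: o_4 = (0.2753, 3.3052, 0.5858)
after link 5: o_5 = (4.0253, 1.1401, -1.9142)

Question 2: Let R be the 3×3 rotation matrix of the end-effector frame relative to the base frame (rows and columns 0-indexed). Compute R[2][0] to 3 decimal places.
-0.500

End-effector x-axis (col 0 of R) = (0.7500,-0.4330,-0.5000)
R[2][0] = -0.5000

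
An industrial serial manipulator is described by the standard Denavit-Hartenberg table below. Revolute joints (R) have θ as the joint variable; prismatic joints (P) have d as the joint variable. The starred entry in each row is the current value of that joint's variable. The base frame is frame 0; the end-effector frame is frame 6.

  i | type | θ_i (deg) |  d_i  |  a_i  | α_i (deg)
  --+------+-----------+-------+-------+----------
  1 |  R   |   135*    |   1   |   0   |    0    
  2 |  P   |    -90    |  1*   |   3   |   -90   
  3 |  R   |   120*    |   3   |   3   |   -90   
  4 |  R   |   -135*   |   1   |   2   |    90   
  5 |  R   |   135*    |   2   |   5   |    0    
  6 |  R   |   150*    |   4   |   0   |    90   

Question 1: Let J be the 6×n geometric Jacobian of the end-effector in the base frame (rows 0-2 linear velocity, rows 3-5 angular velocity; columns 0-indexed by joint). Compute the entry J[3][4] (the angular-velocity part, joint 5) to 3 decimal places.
0.750

axis z_4 = (0.7500,-0.2500,0.6124); lever o_n−o_4 = (3.2188,-6.3167,3.2769)
cross product → J_v[:, 4] = (3.0489,-0.4866,-3.9328)
J_ω[:, 4] = z_4
entry J[3][4] = 0.7500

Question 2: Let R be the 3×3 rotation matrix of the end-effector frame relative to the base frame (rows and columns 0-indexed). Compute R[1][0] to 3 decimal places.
End-effector x-axis (col 0 of R) = (0.5268,0.7856,-0.3245)
R[1][0] = 0.7856

0.786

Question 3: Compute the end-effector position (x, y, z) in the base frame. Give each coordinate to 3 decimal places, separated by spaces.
after link 1: o_1 = (0.0000, 0.0000, 1.0000)
after link 2: o_2 = (2.1213, 2.1213, 2.0000)
after link 3: o_3 = (-1.0607, 3.1820, -0.5981)
after link 4: o_4 = (-2.1730, 4.0696, 1.1267)
after link 5: o_5 = (-1.9542, -1.2471, 1.9541)
after link 6: o_6 = (1.0458, -2.2471, 4.4036)

1.046 -2.247 4.404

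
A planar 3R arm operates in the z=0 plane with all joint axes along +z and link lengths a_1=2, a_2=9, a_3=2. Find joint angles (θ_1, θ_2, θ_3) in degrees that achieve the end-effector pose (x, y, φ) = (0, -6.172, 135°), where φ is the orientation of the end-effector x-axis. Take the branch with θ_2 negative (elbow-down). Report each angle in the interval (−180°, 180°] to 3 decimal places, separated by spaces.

44.983 -134.985 -134.997

wrist centre = target − a_3·(cos φ, sin φ) = (1.4142, -7.5862)
cos θ_2 = (59.5506−2²−9²)/(2·2·9) = -0.7069; θ_2 = -134.9854° (elbow-down)
β = atan2(-7.5862,1.4142) = -79.4402°; ψ = atan2(-6.3656,-4.3623) = -124.4229°
θ_1 = β − ψ = 44.9827°
θ_3 = φ − θ_1 − θ_2 = -134.9973° (wrapped to (-180°,180°])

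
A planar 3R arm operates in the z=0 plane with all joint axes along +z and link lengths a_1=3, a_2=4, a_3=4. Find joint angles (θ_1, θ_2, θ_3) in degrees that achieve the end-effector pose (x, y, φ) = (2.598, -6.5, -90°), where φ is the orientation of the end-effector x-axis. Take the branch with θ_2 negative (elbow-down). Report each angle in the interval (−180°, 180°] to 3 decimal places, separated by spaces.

wrist centre = target − a_3·(cos φ, sin φ) = (2.5980, -2.5000)
cos θ_2 = (12.9996−3²−4²)/(2·3·4) = -0.5000; θ_2 = -120.0011° (elbow-down)
β = atan2(-2.5000,2.5980) = -43.8987°; ψ = atan2(-3.4641,0.9999) = -73.8987°
θ_1 = β − ψ = 30.0000°
θ_3 = φ − θ_1 − θ_2 = 0.0011° (wrapped to (-180°,180°])

30.000 -120.001 0.001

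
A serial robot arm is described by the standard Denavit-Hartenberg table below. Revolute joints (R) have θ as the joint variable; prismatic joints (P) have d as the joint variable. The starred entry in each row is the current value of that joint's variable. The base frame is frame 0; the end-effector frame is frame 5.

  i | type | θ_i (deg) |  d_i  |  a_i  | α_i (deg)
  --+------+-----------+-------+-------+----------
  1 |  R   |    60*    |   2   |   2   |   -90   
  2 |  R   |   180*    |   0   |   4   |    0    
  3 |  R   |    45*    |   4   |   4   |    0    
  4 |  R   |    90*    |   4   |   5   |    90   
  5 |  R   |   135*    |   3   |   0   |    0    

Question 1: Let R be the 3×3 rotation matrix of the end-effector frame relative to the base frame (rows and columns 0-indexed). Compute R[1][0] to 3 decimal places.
-0.079

End-effector x-axis (col 0 of R) = (-0.8624,-0.0795,-0.5000)
R[1][0] = -0.0795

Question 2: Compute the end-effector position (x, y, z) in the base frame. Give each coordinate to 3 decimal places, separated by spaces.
after link 1: o_1 = (1.0000, 1.7321, 2.0000)
after link 2: o_2 = (-1.0000, -1.7321, 2.0000)
after link 3: o_3 = (-5.8783, -2.1815, 4.8284)
after link 4: o_4 = (-7.5746, 2.8803, 8.3640)
after link 5: o_5 = (-8.6353, 1.0432, 10.4853)

-8.635 1.043 10.485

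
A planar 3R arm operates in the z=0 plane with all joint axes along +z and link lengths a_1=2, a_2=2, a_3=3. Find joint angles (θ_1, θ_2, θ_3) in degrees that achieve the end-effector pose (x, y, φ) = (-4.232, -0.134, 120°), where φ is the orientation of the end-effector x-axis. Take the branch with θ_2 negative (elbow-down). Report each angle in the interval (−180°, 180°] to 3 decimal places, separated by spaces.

wrist centre = target − a_3·(cos φ, sin φ) = (-2.7320, -2.7321)
cos θ_2 = (14.9281−2²−2²)/(2·2·2) = 0.8660; θ_2 = -30.0020° (elbow-down)
β = atan2(-2.7321,-2.7320) = -134.9992°; ψ = atan2(-1.0001,3.7320) = -15.0010°
θ_1 = β − ψ = -119.9982°
θ_3 = φ − θ_1 − θ_2 = -89.9998° (wrapped to (-180°,180°])

-119.998 -30.002 -90.000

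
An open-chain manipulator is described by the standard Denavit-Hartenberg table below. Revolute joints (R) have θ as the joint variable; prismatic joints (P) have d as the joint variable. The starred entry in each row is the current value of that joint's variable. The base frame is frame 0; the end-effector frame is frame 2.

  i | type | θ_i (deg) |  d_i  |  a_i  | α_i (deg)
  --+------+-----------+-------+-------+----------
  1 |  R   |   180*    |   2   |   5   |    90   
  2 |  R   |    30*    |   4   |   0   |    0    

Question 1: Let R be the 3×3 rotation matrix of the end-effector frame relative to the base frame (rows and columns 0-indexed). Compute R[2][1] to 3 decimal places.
0.866

End-effector y-axis (col 1 of R) = (0.5000,-0.0000,0.8660)
R[2][1] = 0.8660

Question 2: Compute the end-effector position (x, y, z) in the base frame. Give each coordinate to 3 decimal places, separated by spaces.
-5.000 4.000 2.000

after link 1: o_1 = (-5.0000, 0.0000, 2.0000)
after link 2: o_2 = (-5.0000, 4.0000, 2.0000)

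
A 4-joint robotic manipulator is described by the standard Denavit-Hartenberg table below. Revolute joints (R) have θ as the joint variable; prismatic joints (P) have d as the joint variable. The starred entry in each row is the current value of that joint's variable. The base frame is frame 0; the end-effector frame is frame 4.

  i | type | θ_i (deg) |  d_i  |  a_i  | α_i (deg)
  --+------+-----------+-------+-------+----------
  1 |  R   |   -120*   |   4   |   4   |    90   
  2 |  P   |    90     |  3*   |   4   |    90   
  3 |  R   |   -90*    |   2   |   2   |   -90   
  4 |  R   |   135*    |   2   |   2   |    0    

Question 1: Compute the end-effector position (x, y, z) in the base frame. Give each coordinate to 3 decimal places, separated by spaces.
-4.384 -2.764 10.000

after link 1: o_1 = (-2.0000, -3.4641, 4.0000)
after link 2: o_2 = (-4.5981, -1.9641, 8.0000)
after link 3: o_3 = (-3.8660, -4.6962, 8.0000)
after link 4: o_4 = (-4.3837, -2.7643, 10.0000)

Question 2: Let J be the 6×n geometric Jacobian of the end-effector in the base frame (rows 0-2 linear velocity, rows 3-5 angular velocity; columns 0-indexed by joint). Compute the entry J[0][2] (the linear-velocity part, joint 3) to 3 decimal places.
-1.732

axis z_2 = (-0.5000,-0.8660,-0.0000); lever o_n−o_2 = (0.2144,-0.8002,2.0000)
cross product → J_v[:, 2] = (-1.7321,1.0000,0.5858)
J_ω[:, 2] = z_2
entry J[0][2] = -1.7321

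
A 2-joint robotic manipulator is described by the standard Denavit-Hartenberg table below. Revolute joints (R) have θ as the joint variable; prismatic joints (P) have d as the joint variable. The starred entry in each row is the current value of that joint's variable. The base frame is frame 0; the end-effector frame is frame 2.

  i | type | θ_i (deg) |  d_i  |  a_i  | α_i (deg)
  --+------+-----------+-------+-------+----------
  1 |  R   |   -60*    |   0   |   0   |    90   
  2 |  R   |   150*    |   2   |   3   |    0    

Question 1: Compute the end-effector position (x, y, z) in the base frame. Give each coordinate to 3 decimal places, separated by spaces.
after link 1: o_1 = (0.0000, 0.0000, 0.0000)
after link 2: o_2 = (-3.0311, 1.2500, 1.5000)

-3.031 1.250 1.500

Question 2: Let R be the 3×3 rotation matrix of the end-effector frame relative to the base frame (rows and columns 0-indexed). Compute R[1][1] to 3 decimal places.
0.433

End-effector y-axis (col 1 of R) = (-0.2500,0.4330,-0.8660)
R[1][1] = 0.4330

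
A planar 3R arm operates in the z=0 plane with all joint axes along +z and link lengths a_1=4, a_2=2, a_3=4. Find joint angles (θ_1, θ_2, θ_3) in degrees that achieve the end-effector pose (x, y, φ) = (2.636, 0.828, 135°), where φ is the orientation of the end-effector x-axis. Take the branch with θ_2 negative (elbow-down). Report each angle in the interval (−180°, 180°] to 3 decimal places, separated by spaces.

-10.223 -29.962 175.185

wrist centre = target − a_3·(cos φ, sin φ) = (5.4644, -2.0004)
cos θ_2 = (33.8617−4²−2²)/(2·4·2) = 0.8664; θ_2 = -29.9623° (elbow-down)
β = atan2(-2.0004,5.4644) = -20.1068°; ψ = atan2(-0.9989,5.7327) = -9.8839°
θ_1 = β − ψ = -10.2228°
θ_3 = φ − θ_1 − θ_2 = 175.1851° (wrapped to (-180°,180°])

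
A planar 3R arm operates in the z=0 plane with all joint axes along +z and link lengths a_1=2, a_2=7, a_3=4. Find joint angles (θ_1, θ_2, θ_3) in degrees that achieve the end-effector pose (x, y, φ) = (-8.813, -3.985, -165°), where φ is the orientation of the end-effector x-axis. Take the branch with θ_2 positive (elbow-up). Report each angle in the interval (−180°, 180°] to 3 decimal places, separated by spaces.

89.986 135.013 -30.000

wrist centre = target − a_3·(cos φ, sin φ) = (-4.9493, -2.9497)
cos θ_2 = (33.1964−2²−7²)/(2·2·7) = -0.7073; θ_2 = 135.0133° (elbow-up)
β = atan2(-2.9497,-4.9493) = -149.2055°; ψ = atan2(4.9486,-2.9509) = 120.8080°
θ_1 = β − ψ = -270.0136°
θ_3 = φ − θ_1 − θ_2 = -29.9997° (wrapped to (-180°,180°])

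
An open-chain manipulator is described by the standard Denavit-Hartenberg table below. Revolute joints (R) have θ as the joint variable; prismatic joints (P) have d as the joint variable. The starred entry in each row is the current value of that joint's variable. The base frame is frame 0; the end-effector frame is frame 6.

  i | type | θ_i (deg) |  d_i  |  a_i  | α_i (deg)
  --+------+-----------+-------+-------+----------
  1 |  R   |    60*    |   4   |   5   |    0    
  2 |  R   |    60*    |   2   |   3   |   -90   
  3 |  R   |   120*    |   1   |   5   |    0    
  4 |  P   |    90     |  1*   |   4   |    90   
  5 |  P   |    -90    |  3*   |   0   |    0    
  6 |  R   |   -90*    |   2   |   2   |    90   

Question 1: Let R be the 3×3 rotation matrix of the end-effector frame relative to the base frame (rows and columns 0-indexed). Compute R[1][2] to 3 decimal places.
End-effector z-axis (col 2 of R) = (-0.8660,-0.5000,0.0000)
R[1][2] = -0.5000

-0.500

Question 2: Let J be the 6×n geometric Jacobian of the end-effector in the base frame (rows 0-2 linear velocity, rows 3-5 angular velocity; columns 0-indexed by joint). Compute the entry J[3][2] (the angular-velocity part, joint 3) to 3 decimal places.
-0.866

axis z_2 = (-0.8660,-0.5000,0.0000); lever o_n−o_2 = (1.6340,-6.8301,-7.6603)
cross product → J_v[:, 2] = (3.8301,-6.6340,6.7321)
J_ω[:, 2] = z_2
entry J[3][2] = -0.8660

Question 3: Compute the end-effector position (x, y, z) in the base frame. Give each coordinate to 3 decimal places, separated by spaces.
2.634 0.098 -1.660

after link 1: o_1 = (2.5000, 4.3301, 4.0000)
after link 2: o_2 = (1.0000, 6.9282, 6.0000)
after link 3: o_3 = (1.3840, 4.2631, 1.6699)
after link 4: o_4 = (2.2500, 0.7631, 3.6699)
after link 5: o_5 = (3.0000, -0.5359, 1.0718)
after link 6: o_6 = (2.6340, 0.0981, -1.6603)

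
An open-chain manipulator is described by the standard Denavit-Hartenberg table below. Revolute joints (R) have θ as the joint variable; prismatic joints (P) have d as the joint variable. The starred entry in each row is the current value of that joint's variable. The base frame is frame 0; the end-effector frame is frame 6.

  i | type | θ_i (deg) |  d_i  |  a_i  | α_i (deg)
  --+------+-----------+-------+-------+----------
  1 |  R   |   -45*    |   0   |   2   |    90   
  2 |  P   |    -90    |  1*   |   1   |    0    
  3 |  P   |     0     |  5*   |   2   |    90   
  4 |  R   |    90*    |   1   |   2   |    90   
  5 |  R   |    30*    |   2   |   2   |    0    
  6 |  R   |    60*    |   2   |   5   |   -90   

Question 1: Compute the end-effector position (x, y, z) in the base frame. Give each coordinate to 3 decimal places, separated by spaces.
after link 1: o_1 = (1.4142, -1.4142, 0.0000)
after link 2: o_2 = (0.7071, -2.1213, -1.0000)
after link 3: o_3 = (-2.8284, -5.6569, -3.0000)
after link 4: o_4 = (-4.9497, -6.3640, -3.0000)
after link 5: o_5 = (-6.8816, -6.8816, -5.0000)
after link 6: o_6 = (-10.4171, -3.3461, -7.0000)

-10.417 -3.346 -7.000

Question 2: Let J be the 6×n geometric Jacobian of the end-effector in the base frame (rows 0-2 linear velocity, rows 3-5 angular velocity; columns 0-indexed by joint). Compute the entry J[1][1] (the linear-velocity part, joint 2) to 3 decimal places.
-0.707

prismatic axis z_1 = (-0.7071,-0.7071,0.0000)
J_v[:, 1] = z_1; J_ω[:, 1] = (0,0,0)
entry J[1][1] = -0.7071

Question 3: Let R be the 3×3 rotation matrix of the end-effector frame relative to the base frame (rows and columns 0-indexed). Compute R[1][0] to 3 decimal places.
End-effector x-axis (col 0 of R) = (-0.7071,0.7071,0.0000)
R[1][0] = 0.7071

0.707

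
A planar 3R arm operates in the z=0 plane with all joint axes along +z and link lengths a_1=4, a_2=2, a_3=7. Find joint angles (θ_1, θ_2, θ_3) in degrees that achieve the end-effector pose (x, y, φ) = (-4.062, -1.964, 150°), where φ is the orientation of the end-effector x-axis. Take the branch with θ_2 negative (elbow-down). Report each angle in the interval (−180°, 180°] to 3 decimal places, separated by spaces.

-59.997 -30.003 -120.000

wrist centre = target − a_3·(cos φ, sin φ) = (2.0002, -5.4640)
cos θ_2 = (33.8560−4²−2²)/(2·4·2) = 0.8660; θ_2 = -30.0029° (elbow-down)
β = atan2(-5.4640,2.0002) = -69.8941°; ψ = atan2(-1.0001,5.7320) = -9.8970°
θ_1 = β − ψ = -59.9971°
θ_3 = φ − θ_1 − θ_2 = -120.0001° (wrapped to (-180°,180°])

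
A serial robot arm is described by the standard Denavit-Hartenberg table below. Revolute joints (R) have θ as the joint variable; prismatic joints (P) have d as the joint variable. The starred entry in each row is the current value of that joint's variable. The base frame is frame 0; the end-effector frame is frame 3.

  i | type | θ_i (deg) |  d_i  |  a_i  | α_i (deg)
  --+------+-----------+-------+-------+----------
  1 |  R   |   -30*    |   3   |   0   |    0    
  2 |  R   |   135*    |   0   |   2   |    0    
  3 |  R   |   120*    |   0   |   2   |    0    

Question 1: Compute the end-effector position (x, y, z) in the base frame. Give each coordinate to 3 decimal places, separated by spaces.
-1.932 0.518 3.000

after link 1: o_1 = (0.0000, 0.0000, 3.0000)
after link 2: o_2 = (-0.5176, 1.9319, 3.0000)
after link 3: o_3 = (-1.9319, 0.5176, 3.0000)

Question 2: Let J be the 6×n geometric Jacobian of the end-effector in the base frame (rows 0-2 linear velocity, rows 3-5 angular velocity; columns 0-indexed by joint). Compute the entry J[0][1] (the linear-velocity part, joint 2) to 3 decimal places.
axis z_1 = (0.0000,0.0000,1.0000); lever o_n−o_1 = (-1.9319,0.5176,0.0000)
cross product → J_v[:, 1] = (-0.5176,-1.9319,0.0000)
J_ω[:, 1] = z_1
entry J[0][1] = -0.5176

-0.518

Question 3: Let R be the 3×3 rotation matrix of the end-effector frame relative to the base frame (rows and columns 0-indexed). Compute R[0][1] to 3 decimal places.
0.707

End-effector y-axis (col 1 of R) = (0.7071,-0.7071,0.0000)
R[0][1] = 0.7071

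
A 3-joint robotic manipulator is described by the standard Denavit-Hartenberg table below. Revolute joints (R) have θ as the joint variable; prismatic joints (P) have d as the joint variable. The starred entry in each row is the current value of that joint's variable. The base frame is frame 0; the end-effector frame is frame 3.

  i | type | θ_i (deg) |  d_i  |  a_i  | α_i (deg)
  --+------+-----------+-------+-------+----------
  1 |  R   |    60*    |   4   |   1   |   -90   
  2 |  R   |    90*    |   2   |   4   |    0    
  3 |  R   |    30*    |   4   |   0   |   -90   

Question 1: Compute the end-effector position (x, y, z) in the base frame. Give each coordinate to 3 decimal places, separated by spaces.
after link 1: o_1 = (0.5000, 0.8660, 4.0000)
after link 2: o_2 = (-1.2321, 1.8660, 0.0000)
after link 3: o_3 = (-4.6962, 3.8660, 0.0000)

-4.696 3.866 0.000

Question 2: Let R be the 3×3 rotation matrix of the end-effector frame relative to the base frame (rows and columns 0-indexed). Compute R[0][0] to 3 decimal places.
End-effector x-axis (col 0 of R) = (-0.2500,-0.4330,-0.8660)
R[0][0] = -0.2500

-0.250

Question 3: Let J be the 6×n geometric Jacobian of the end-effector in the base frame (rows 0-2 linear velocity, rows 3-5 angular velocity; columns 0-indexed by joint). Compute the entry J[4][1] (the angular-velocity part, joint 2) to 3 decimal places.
0.500

axis z_1 = (-0.8660,0.5000,0.0000); lever o_n−o_1 = (-5.1962,3.0000,-4.0000)
cross product → J_v[:, 1] = (-2.0000,-3.4641,0.0000)
J_ω[:, 1] = z_1
entry J[4][1] = 0.5000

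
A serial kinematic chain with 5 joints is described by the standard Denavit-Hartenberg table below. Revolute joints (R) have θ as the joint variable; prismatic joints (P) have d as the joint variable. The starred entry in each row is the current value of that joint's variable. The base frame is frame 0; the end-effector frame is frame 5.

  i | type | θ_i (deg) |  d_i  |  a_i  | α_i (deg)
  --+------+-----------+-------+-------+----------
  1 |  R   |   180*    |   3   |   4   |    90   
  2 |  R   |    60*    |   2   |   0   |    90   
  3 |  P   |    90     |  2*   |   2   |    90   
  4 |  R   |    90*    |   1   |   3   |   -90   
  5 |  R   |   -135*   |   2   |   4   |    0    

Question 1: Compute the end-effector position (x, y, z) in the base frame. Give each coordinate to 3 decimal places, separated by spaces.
after link 1: o_1 = (-4.0000, 0.0000, 3.0000)
after link 2: o_2 = (-4.0000, 2.0000, 3.0000)
after link 3: o_3 = (-5.7321, 4.0000, 2.0000)
after link 4: o_4 = (-8.8301, 4.0000, 1.3660)
after link 5: o_5 = (-7.7949, 2.0000, 5.2297)

-7.795 2.000 5.230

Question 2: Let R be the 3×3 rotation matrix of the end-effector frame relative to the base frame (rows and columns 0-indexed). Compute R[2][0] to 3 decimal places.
End-effector x-axis (col 0 of R) = (0.2588,-0.0000,0.9659)
R[2][0] = 0.9659

0.966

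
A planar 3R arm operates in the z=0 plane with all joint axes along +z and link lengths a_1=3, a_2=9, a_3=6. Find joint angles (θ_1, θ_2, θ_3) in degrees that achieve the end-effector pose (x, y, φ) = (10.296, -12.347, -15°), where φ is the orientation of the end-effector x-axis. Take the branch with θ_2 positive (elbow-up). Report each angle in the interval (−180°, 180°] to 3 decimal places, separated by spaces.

wrist centre = target − a_3·(cos φ, sin φ) = (4.5004, -10.7941)
cos θ_2 = (136.7663−3²−9²)/(2·3·9) = 0.8660; θ_2 = 29.9980° (elbow-up)
β = atan2(-10.7941,4.5004) = -67.3670°; ψ = atan2(4.4997,10.7944) = 22.6292°
θ_1 = β − ψ = -89.9962°
θ_3 = φ − θ_1 − θ_2 = 44.9982° (wrapped to (-180°,180°])

-89.996 29.998 44.998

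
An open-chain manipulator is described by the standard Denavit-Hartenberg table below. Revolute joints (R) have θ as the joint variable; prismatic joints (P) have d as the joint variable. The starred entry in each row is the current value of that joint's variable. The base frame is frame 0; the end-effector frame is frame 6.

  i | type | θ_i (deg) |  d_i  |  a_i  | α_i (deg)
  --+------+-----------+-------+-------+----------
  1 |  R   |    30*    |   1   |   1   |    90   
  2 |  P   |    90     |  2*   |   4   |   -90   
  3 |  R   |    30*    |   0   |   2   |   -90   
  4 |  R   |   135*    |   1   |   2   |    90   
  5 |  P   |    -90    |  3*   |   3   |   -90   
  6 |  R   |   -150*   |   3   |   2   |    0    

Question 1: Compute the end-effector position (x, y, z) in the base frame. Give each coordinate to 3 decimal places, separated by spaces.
7.170 2.309 6.254

after link 1: o_1 = (0.8660, 0.5000, 1.0000)
after link 2: o_2 = (1.8660, -1.2321, 5.0000)
after link 3: o_3 = (1.3660, -0.3660, 6.7321)
after link 4: o_4 = (2.5113, 0.4787, 5.0073)
after link 5: o_5 = (5.1171, 0.2079, 8.3444)
after link 6: o_6 = (7.1702, 2.3088, 6.2537)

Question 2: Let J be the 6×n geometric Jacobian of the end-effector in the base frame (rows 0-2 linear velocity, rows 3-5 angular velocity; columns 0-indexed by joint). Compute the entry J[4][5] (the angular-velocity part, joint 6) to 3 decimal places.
axis z_5 = (0.7891,0.0474,-0.6124); lever o_n−o_5 = (2.0530,2.1009,-2.0908)
cross product → J_v[:, 5] = (1.1875,0.3927,1.5607)
J_ω[:, 5] = z_5
entry J[4][5] = 0.0474

0.047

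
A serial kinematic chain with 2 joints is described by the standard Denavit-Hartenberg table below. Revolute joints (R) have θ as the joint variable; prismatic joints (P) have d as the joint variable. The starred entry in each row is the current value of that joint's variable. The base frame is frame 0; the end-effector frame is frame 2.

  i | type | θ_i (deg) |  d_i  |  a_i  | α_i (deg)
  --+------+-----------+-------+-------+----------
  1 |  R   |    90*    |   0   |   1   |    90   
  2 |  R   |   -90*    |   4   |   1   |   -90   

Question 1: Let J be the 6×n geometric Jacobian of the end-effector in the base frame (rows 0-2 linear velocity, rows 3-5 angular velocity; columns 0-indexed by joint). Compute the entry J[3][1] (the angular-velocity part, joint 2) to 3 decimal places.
axis z_1 = (1.0000,-0.0000,0.0000); lever o_n−o_1 = (4.0000,-0.0000,-1.0000)
cross product → J_v[:, 1] = (0.0000,1.0000,0.0000)
J_ω[:, 1] = z_1
entry J[3][1] = 1.0000

1.000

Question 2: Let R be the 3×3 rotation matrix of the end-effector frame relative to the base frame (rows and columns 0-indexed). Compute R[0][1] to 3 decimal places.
End-effector y-axis (col 1 of R) = (-1.0000,0.0000,-0.0000)
R[0][1] = -1.0000

-1.000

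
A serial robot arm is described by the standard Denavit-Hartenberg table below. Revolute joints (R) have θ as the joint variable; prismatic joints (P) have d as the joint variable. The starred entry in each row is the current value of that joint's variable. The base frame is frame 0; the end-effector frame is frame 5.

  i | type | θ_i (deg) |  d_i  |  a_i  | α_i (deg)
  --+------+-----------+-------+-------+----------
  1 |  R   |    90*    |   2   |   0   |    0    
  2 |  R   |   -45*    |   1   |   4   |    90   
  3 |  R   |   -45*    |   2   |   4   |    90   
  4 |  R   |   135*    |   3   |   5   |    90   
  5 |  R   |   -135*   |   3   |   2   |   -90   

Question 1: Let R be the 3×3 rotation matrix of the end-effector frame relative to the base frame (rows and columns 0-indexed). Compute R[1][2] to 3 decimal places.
End-effector z-axis (col 2 of R) = (0.4571,-0.2500,0.8536)
R[1][2] = -0.2500

-0.250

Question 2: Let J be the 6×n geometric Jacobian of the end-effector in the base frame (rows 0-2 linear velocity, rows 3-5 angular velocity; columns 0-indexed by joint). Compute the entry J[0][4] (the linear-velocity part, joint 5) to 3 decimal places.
axis z_4 = (0.8536,-0.1464,-0.5000); lever o_n−o_4 = (3.0607,1.4749,-1.2071)
cross product → J_v[:, 4] = (0.9142,-0.5000,1.7071)
J_ω[:, 4] = z_4
entry J[0][4] = 0.9142

0.914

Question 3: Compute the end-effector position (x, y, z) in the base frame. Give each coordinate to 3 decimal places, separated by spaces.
after link 1: o_1 = (0.0000, 0.0000, 2.0000)
after link 2: o_2 = (2.8284, 2.8284, 3.0000)
after link 3: o_3 = (6.2426, 3.4142, 0.1716)
after link 4: o_4 = (5.4749, -2.3536, 0.5503)
after link 5: o_5 = (8.5355, -0.8787, -0.6569)

8.536 -0.879 -0.657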